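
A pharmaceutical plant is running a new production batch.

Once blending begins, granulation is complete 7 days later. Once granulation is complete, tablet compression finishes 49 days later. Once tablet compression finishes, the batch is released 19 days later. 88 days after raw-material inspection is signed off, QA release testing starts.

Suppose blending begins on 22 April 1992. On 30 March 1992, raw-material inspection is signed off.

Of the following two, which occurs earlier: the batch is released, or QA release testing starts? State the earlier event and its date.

Blending begins: Apr 22, 1992.
Granulation is complete: Apr 22, 1992 + 7 days = Apr 29, 1992.
Tablet compression finishes: Apr 29, 1992 + 49 days = Jun 17, 1992.
The batch is released: Jun 17, 1992 + 19 days = Jul 6, 1992.
Raw-material inspection is signed off: Mar 30, 1992.
QA release testing starts: Mar 30, 1992 + 88 days = Jun 26, 1992.
Comparing: the batch is released on Jul 6, 1992 vs QA release testing starts on Jun 26, 1992. Earlier: QA release testing starts.

QA release testing starts — 26 June 1992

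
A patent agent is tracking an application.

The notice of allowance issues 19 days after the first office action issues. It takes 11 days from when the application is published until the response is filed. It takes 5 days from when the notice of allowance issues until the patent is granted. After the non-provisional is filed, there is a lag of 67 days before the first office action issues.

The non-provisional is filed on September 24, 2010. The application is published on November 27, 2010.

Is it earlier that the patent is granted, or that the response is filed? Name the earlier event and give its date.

The non-provisional is filed: Sep 24, 2010.
The first office action issues: Sep 24, 2010 + 67 days = Nov 30, 2010.
The notice of allowance issues: Nov 30, 2010 + 19 days = Dec 19, 2010.
The patent is granted: Dec 19, 2010 + 5 days = Dec 24, 2010.
The application is published: Nov 27, 2010.
The response is filed: Nov 27, 2010 + 11 days = Dec 8, 2010.
Comparing: the patent is granted on Dec 24, 2010 vs the response is filed on Dec 8, 2010. Earlier: the response is filed.

The response is filed — December 8, 2010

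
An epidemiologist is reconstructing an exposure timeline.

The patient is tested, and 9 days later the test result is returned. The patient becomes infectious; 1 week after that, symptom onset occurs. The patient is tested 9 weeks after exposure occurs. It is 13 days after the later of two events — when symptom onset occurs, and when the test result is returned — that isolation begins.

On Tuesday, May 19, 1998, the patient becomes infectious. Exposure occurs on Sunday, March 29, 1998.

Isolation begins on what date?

The patient becomes infectious: May 19, 1998.
Symptom onset occurs: May 19, 1998 + 1 week = May 26, 1998.
Exposure occurs: Mar 29, 1998.
The patient is tested: Mar 29, 1998 + 9 weeks = May 31, 1998.
The test result is returned: May 31, 1998 + 9 days = Jun 9, 1998.
Both prerequisites met — symptom onset occurs (May 26, 1998), the test result is returned (Jun 9, 1998); the later is Jun 9, 1998.
Isolation begins: Jun 9, 1998 + 13 days = Jun 22, 1998.

Monday, June 22, 1998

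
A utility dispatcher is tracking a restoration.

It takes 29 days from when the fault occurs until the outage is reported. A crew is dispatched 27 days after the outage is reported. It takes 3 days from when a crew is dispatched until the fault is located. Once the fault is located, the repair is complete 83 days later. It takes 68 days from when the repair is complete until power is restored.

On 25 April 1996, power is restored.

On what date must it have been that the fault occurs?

28 September 1995

Power is restored: Apr 25, 1996.
The repair is complete: Apr 25, 1996 − 68 days = Feb 17, 1996.
The fault is located: Feb 17, 1996 − 83 days = Nov 26, 1995.
A crew is dispatched: Nov 26, 1995 − 3 days = Nov 23, 1995.
The outage is reported: Nov 23, 1995 − 27 days = Oct 27, 1995.
The fault occurs: Oct 27, 1995 − 29 days = Sep 28, 1995.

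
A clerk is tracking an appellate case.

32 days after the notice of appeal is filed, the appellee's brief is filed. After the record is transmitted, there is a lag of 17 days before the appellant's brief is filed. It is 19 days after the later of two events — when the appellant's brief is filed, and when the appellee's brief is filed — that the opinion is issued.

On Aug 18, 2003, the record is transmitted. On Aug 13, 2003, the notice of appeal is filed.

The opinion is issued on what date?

The record is transmitted: Aug 18, 2003.
The appellant's brief is filed: Aug 18, 2003 + 17 days = Sep 4, 2003.
The notice of appeal is filed: Aug 13, 2003.
The appellee's brief is filed: Aug 13, 2003 + 32 days = Sep 14, 2003.
Both prerequisites met — the appellant's brief is filed (Sep 4, 2003), the appellee's brief is filed (Sep 14, 2003); the later is Sep 14, 2003.
The opinion is issued: Sep 14, 2003 + 19 days = Oct 3, 2003.

Oct 3, 2003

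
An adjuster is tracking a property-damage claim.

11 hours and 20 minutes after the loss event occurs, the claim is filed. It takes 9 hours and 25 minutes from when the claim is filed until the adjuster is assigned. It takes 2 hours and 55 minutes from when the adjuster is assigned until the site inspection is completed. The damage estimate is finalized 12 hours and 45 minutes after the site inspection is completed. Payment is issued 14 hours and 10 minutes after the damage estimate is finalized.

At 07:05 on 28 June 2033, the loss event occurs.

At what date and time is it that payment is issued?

The loss event occurs: 07:05 Jun 28, 2033.
The claim is filed: 07:05 Jun 28, 2033 + 11h20m = 18:25 Jun 28, 2033.
The adjuster is assigned: 18:25 Jun 28, 2033 + 9h25m = 03:50 Jun 29, 2033.
The site inspection is completed: 03:50 Jun 29, 2033 + 2h55m = 06:45 Jun 29, 2033.
The damage estimate is finalized: 06:45 Jun 29, 2033 + 12h45m = 19:30 Jun 29, 2033.
Payment is issued: 19:30 Jun 29, 2033 + 14h10m = 09:40 Jun 30, 2033.

09:40 on 30 June 2033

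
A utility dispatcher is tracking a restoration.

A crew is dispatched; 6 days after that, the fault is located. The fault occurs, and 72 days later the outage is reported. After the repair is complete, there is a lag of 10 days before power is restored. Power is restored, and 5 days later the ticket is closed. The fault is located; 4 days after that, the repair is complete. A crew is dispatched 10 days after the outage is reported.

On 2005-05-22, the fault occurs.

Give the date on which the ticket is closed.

2005-09-06

The fault occurs: May 22, 2005.
The outage is reported: May 22, 2005 + 72 days = Aug 2, 2005.
A crew is dispatched: Aug 2, 2005 + 10 days = Aug 12, 2005.
The fault is located: Aug 12, 2005 + 6 days = Aug 18, 2005.
The repair is complete: Aug 18, 2005 + 4 days = Aug 22, 2005.
Power is restored: Aug 22, 2005 + 10 days = Sep 1, 2005.
The ticket is closed: Sep 1, 2005 + 5 days = Sep 6, 2005.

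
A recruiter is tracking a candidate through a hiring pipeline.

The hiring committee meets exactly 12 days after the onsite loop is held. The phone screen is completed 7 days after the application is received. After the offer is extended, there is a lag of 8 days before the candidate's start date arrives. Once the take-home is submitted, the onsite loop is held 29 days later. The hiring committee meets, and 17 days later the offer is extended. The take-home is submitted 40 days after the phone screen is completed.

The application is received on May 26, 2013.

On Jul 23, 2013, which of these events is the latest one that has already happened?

The application is received: May 26, 2013.
The phone screen is completed: May 26, 2013 + 7 days = Jun 2, 2013.
The take-home is submitted: Jun 2, 2013 + 40 days = Jul 12, 2013.
The onsite loop is held: Jul 12, 2013 + 29 days = Aug 10, 2013.
The hiring committee meets: Aug 10, 2013 + 12 days = Aug 22, 2013.
The offer is extended: Aug 22, 2013 + 17 days = Sep 8, 2013.
The candidate's start date arrives: Sep 8, 2013 + 8 days = Sep 16, 2013.
Jul 23, 2013 falls between when the take-home is submitted (Jul 12, 2013) and when the onsite loop is held (Aug 10, 2013).

The take-home is submitted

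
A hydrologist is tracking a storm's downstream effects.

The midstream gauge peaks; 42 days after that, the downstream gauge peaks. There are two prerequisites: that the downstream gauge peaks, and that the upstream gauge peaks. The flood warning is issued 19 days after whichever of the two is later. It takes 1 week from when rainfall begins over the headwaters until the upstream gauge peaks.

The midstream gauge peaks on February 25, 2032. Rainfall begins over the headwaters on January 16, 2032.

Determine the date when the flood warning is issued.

April 26, 2032

The midstream gauge peaks: Feb 25, 2032.
The downstream gauge peaks: Feb 25, 2032 + 42 days = Apr 7, 2032.
Rainfall begins over the headwaters: Jan 16, 2032.
The upstream gauge peaks: Jan 16, 2032 + 1 week = Jan 23, 2032.
Both prerequisites met — the downstream gauge peaks (Apr 7, 2032), the upstream gauge peaks (Jan 23, 2032); the later is Apr 7, 2032.
The flood warning is issued: Apr 7, 2032 + 19 days = Apr 26, 2032.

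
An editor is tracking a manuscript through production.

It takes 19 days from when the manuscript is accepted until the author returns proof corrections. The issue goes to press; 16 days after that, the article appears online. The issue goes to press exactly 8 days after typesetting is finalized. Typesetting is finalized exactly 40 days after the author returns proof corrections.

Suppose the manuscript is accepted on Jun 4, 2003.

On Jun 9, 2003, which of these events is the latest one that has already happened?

The manuscript is accepted: Jun 4, 2003.
The author returns proof corrections: Jun 4, 2003 + 19 days = Jun 23, 2003.
Typesetting is finalized: Jun 23, 2003 + 40 days = Aug 2, 2003.
The issue goes to press: Aug 2, 2003 + 8 days = Aug 10, 2003.
The article appears online: Aug 10, 2003 + 16 days = Aug 26, 2003.
Jun 9, 2003 falls between when the manuscript is accepted (Jun 4, 2003) and when the author returns proof corrections (Jun 23, 2003).

The manuscript is accepted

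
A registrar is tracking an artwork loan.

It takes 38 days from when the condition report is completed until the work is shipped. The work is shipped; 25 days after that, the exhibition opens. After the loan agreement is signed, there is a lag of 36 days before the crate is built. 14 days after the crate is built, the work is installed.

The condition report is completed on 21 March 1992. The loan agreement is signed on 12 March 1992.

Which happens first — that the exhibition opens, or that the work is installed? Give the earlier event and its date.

The condition report is completed: Mar 21, 1992.
The work is shipped: Mar 21, 1992 + 38 days = Apr 28, 1992.
The exhibition opens: Apr 28, 1992 + 25 days = May 23, 1992.
The loan agreement is signed: Mar 12, 1992.
The crate is built: Mar 12, 1992 + 36 days = Apr 17, 1992.
The work is installed: Apr 17, 1992 + 14 days = May 1, 1992.
Comparing: the exhibition opens on May 23, 1992 vs the work is installed on May 1, 1992. Earlier: the work is installed.

The work is installed — 1 May 1992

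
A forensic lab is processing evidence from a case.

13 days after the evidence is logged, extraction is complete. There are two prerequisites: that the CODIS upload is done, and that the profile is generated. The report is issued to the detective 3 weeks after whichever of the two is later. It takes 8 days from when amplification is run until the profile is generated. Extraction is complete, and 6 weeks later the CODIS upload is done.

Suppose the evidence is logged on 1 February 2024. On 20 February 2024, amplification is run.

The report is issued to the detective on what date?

The evidence is logged: Feb 1, 2024.
Extraction is complete: Feb 1, 2024 + 13 days = Feb 14, 2024.
The CODIS upload is done: Feb 14, 2024 + 6 weeks = Mar 27, 2024.
Amplification is run: Feb 20, 2024.
The profile is generated: Feb 20, 2024 + 8 days = Feb 28, 2024.
Both prerequisites met — the CODIS upload is done (Mar 27, 2024), the profile is generated (Feb 28, 2024); the later is Mar 27, 2024.
The report is issued to the detective: Mar 27, 2024 + 3 weeks = Apr 17, 2024.

17 April 2024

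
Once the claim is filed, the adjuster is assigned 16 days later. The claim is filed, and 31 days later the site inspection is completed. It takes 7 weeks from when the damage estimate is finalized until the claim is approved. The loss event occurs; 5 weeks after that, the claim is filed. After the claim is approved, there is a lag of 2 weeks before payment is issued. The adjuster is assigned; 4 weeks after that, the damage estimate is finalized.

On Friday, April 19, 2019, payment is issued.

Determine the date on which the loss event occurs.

Wednesday, November 28, 2018

Payment is issued: Apr 19, 2019.
The claim is approved: Apr 19, 2019 − 2 weeks = Apr 5, 2019.
The damage estimate is finalized: Apr 5, 2019 − 7 weeks = Feb 15, 2019.
The adjuster is assigned: Feb 15, 2019 − 4 weeks = Jan 18, 2019.
The claim is filed: Jan 18, 2019 − 16 days = Jan 2, 2019.
The loss event occurs: Jan 2, 2019 − 5 weeks = Nov 28, 2018.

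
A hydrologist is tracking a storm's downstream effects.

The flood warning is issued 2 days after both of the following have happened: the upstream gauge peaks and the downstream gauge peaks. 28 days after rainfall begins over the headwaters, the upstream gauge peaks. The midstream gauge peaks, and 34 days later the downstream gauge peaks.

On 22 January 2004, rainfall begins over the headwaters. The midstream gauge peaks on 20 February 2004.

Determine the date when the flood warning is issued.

Rainfall begins over the headwaters: Jan 22, 2004.
The upstream gauge peaks: Jan 22, 2004 + 28 days = Feb 19, 2004.
The midstream gauge peaks: Feb 20, 2004.
The downstream gauge peaks: Feb 20, 2004 + 34 days = Mar 25, 2004.
Both prerequisites met — the upstream gauge peaks (Feb 19, 2004), the downstream gauge peaks (Mar 25, 2004); the later is Mar 25, 2004.
The flood warning is issued: Mar 25, 2004 + 2 days = Mar 27, 2004.

27 March 2004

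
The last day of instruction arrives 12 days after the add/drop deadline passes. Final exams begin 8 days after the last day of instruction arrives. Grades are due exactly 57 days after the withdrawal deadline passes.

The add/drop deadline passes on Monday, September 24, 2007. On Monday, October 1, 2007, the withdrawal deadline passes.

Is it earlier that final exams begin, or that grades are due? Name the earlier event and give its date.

The add/drop deadline passes: Sep 24, 2007.
The last day of instruction arrives: Sep 24, 2007 + 12 days = Oct 6, 2007.
Final exams begin: Oct 6, 2007 + 8 days = Oct 14, 2007.
The withdrawal deadline passes: Oct 1, 2007.
Grades are due: Oct 1, 2007 + 57 days = Nov 27, 2007.
Comparing: final exams begin on Oct 14, 2007 vs grades are due on Nov 27, 2007. Earlier: final exams begin.

Final exams begin — Sunday, October 14, 2007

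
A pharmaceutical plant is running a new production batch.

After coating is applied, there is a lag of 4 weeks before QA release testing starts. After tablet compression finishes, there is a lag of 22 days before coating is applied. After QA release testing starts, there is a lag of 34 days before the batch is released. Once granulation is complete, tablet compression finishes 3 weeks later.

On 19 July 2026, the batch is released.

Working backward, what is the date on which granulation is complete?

The batch is released: Jul 19, 2026.
QA release testing starts: Jul 19, 2026 − 34 days = Jun 15, 2026.
Coating is applied: Jun 15, 2026 − 4 weeks = May 18, 2026.
Tablet compression finishes: May 18, 2026 − 22 days = Apr 26, 2026.
Granulation is complete: Apr 26, 2026 − 3 weeks = Apr 5, 2026.

5 April 2026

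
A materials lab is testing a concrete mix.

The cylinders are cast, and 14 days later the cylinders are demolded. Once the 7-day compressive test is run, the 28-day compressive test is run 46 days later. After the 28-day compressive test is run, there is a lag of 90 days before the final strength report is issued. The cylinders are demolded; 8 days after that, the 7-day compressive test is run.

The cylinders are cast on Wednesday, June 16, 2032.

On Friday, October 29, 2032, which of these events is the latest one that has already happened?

The 28-day compressive test is run

The cylinders are cast: Jun 16, 2032.
The cylinders are demolded: Jun 16, 2032 + 14 days = Jun 30, 2032.
The 7-day compressive test is run: Jun 30, 2032 + 8 days = Jul 8, 2032.
The 28-day compressive test is run: Jul 8, 2032 + 46 days = Aug 23, 2032.
The final strength report is issued: Aug 23, 2032 + 90 days = Nov 21, 2032.
Oct 29, 2032 falls between when the 28-day compressive test is run (Aug 23, 2032) and when the final strength report is issued (Nov 21, 2032).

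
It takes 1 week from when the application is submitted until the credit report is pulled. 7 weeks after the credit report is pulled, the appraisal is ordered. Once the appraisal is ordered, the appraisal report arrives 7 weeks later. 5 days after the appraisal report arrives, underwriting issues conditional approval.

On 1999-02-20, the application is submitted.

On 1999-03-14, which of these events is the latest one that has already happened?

The credit report is pulled

The application is submitted: Feb 20, 1999.
The credit report is pulled: Feb 20, 1999 + 1 week = Feb 27, 1999.
The appraisal is ordered: Feb 27, 1999 + 7 weeks = Apr 17, 1999.
The appraisal report arrives: Apr 17, 1999 + 7 weeks = Jun 5, 1999.
Underwriting issues conditional approval: Jun 5, 1999 + 5 days = Jun 10, 1999.
Mar 14, 1999 falls between when the credit report is pulled (Feb 27, 1999) and when the appraisal is ordered (Apr 17, 1999).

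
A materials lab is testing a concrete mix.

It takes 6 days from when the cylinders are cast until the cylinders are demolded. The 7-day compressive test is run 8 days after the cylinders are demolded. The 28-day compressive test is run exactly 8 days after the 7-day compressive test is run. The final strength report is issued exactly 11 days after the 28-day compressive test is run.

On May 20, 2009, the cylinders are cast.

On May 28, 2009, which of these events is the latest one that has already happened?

The cylinders are cast: May 20, 2009.
The cylinders are demolded: May 20, 2009 + 6 days = May 26, 2009.
The 7-day compressive test is run: May 26, 2009 + 8 days = Jun 3, 2009.
The 28-day compressive test is run: Jun 3, 2009 + 8 days = Jun 11, 2009.
The final strength report is issued: Jun 11, 2009 + 11 days = Jun 22, 2009.
May 28, 2009 falls between when the cylinders are demolded (May 26, 2009) and when the 7-day compressive test is run (Jun 3, 2009).

The cylinders are demolded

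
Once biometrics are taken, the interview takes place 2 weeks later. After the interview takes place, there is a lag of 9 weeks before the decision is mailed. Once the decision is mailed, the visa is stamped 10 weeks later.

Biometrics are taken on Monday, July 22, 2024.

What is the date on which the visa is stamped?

Monday, December 16, 2024

Biometrics are taken: Jul 22, 2024.
The interview takes place: Jul 22, 2024 + 2 weeks = Aug 5, 2024.
The decision is mailed: Aug 5, 2024 + 9 weeks = Oct 7, 2024.
The visa is stamped: Oct 7, 2024 + 10 weeks = Dec 16, 2024.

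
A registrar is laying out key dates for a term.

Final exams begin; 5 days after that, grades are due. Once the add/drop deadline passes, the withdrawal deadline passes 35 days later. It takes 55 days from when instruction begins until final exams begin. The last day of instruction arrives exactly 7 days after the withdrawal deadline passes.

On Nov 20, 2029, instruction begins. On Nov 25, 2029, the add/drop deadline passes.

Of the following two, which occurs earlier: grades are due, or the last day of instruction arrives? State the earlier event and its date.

The last day of instruction arrives — Jan 6, 2030

Instruction begins: Nov 20, 2029.
Final exams begin: Nov 20, 2029 + 55 days = Jan 14, 2030.
Grades are due: Jan 14, 2030 + 5 days = Jan 19, 2030.
The add/drop deadline passes: Nov 25, 2029.
The withdrawal deadline passes: Nov 25, 2029 + 35 days = Dec 30, 2029.
The last day of instruction arrives: Dec 30, 2029 + 7 days = Jan 6, 2030.
Comparing: grades are due on Jan 19, 2030 vs the last day of instruction arrives on Jan 6, 2030. Earlier: the last day of instruction arrives.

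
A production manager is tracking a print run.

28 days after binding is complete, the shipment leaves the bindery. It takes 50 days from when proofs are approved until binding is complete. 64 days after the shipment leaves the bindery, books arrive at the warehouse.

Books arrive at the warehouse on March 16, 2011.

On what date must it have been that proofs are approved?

Books arrive at the warehouse: Mar 16, 2011.
The shipment leaves the bindery: Mar 16, 2011 − 64 days = Jan 11, 2011.
Binding is complete: Jan 11, 2011 − 28 days = Dec 14, 2010.
Proofs are approved: Dec 14, 2010 − 50 days = Oct 25, 2010.

October 25, 2010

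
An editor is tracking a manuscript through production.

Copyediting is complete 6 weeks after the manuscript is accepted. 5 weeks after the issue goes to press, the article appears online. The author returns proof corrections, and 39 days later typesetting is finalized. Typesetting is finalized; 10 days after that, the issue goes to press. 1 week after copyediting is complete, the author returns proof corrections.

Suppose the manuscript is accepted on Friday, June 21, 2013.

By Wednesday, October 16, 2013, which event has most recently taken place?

The issue goes to press

The manuscript is accepted: Jun 21, 2013.
Copyediting is complete: Jun 21, 2013 + 6 weeks = Aug 2, 2013.
The author returns proof corrections: Aug 2, 2013 + 1 week = Aug 9, 2013.
Typesetting is finalized: Aug 9, 2013 + 39 days = Sep 17, 2013.
The issue goes to press: Sep 17, 2013 + 10 days = Sep 27, 2013.
The article appears online: Sep 27, 2013 + 5 weeks = Nov 1, 2013.
Oct 16, 2013 falls between when the issue goes to press (Sep 27, 2013) and when the article appears online (Nov 1, 2013).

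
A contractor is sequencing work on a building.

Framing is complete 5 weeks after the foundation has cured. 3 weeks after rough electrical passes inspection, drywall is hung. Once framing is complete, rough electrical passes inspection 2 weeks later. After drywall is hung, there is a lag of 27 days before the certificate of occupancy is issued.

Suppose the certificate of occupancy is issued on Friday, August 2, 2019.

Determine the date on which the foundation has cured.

The certificate of occupancy is issued: Aug 2, 2019.
Drywall is hung: Aug 2, 2019 − 27 days = Jul 6, 2019.
Rough electrical passes inspection: Jul 6, 2019 − 3 weeks = Jun 15, 2019.
Framing is complete: Jun 15, 2019 − 2 weeks = Jun 1, 2019.
The foundation has cured: Jun 1, 2019 − 5 weeks = Apr 27, 2019.

Saturday, April 27, 2019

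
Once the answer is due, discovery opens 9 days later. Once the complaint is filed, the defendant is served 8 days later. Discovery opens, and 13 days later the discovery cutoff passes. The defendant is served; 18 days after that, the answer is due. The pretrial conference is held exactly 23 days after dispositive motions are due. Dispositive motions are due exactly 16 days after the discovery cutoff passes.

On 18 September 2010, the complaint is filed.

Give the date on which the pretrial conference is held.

The complaint is filed: Sep 18, 2010.
The defendant is served: Sep 18, 2010 + 8 days = Sep 26, 2010.
The answer is due: Sep 26, 2010 + 18 days = Oct 14, 2010.
Discovery opens: Oct 14, 2010 + 9 days = Oct 23, 2010.
The discovery cutoff passes: Oct 23, 2010 + 13 days = Nov 5, 2010.
Dispositive motions are due: Nov 5, 2010 + 16 days = Nov 21, 2010.
The pretrial conference is held: Nov 21, 2010 + 23 days = Dec 14, 2010.

14 December 2010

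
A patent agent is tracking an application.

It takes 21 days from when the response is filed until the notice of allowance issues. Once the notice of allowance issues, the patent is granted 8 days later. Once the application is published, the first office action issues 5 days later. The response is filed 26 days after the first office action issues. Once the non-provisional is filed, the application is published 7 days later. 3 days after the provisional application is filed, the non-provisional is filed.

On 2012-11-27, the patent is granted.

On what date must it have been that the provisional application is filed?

2012-09-18

The patent is granted: Nov 27, 2012.
The notice of allowance issues: Nov 27, 2012 − 8 days = Nov 19, 2012.
The response is filed: Nov 19, 2012 − 21 days = Oct 29, 2012.
The first office action issues: Oct 29, 2012 − 26 days = Oct 3, 2012.
The application is published: Oct 3, 2012 − 5 days = Sep 28, 2012.
The non-provisional is filed: Sep 28, 2012 − 7 days = Sep 21, 2012.
The provisional application is filed: Sep 21, 2012 − 3 days = Sep 18, 2012.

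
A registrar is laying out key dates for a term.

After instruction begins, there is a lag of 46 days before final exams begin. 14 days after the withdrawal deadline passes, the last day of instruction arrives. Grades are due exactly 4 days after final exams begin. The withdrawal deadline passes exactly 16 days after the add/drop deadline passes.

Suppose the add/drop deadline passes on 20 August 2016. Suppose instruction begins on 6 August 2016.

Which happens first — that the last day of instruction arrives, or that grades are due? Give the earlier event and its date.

The add/drop deadline passes: Aug 20, 2016.
The withdrawal deadline passes: Aug 20, 2016 + 16 days = Sep 5, 2016.
The last day of instruction arrives: Sep 5, 2016 + 14 days = Sep 19, 2016.
Instruction begins: Aug 6, 2016.
Final exams begin: Aug 6, 2016 + 46 days = Sep 21, 2016.
Grades are due: Sep 21, 2016 + 4 days = Sep 25, 2016.
Comparing: the last day of instruction arrives on Sep 19, 2016 vs grades are due on Sep 25, 2016. Earlier: the last day of instruction arrives.

The last day of instruction arrives — 19 September 2016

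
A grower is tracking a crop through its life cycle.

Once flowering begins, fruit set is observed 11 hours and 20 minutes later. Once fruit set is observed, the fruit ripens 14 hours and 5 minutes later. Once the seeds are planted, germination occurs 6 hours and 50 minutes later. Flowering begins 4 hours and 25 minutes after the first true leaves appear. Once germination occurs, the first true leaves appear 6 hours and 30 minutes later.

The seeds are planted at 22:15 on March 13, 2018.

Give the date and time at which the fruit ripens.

17:25 on March 15, 2018

The seeds are planted: 22:15 Mar 13, 2018.
Germination occurs: 22:15 Mar 13, 2018 + 6h50m = 05:05 Mar 14, 2018.
The first true leaves appear: 05:05 Mar 14, 2018 + 6h30m = 11:35 Mar 14, 2018.
Flowering begins: 11:35 Mar 14, 2018 + 4h25m = 16:00 Mar 14, 2018.
Fruit set is observed: 16:00 Mar 14, 2018 + 11h20m = 03:20 Mar 15, 2018.
The fruit ripens: 03:20 Mar 15, 2018 + 14h05m = 17:25 Mar 15, 2018.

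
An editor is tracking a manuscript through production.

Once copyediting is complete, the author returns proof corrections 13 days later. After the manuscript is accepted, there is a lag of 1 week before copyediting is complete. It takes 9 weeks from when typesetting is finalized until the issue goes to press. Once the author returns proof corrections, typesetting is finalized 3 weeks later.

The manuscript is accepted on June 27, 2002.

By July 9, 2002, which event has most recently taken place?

Copyediting is complete

The manuscript is accepted: Jun 27, 2002.
Copyediting is complete: Jun 27, 2002 + 1 week = Jul 4, 2002.
The author returns proof corrections: Jul 4, 2002 + 13 days = Jul 17, 2002.
Typesetting is finalized: Jul 17, 2002 + 3 weeks = Aug 7, 2002.
The issue goes to press: Aug 7, 2002 + 9 weeks = Oct 9, 2002.
Jul 9, 2002 falls between when copyediting is complete (Jul 4, 2002) and when the author returns proof corrections (Jul 17, 2002).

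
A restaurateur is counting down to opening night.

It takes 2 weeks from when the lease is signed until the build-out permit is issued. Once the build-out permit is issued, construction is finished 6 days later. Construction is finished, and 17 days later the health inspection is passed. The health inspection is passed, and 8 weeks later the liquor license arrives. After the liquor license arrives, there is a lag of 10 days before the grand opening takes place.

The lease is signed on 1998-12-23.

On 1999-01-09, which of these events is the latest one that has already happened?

The lease is signed: Dec 23, 1998.
The build-out permit is issued: Dec 23, 1998 + 2 weeks = Jan 6, 1999.
Construction is finished: Jan 6, 1999 + 6 days = Jan 12, 1999.
The health inspection is passed: Jan 12, 1999 + 17 days = Jan 29, 1999.
The liquor license arrives: Jan 29, 1999 + 8 weeks = Mar 26, 1999.
The grand opening takes place: Mar 26, 1999 + 10 days = Apr 5, 1999.
Jan 9, 1999 falls between when the build-out permit is issued (Jan 6, 1999) and when construction is finished (Jan 12, 1999).

The build-out permit is issued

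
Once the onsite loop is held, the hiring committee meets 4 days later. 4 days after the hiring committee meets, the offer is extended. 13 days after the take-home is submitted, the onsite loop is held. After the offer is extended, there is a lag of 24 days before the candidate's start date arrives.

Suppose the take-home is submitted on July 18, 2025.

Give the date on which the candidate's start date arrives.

September 1, 2025

The take-home is submitted: Jul 18, 2025.
The onsite loop is held: Jul 18, 2025 + 13 days = Jul 31, 2025.
The hiring committee meets: Jul 31, 2025 + 4 days = Aug 4, 2025.
The offer is extended: Aug 4, 2025 + 4 days = Aug 8, 2025.
The candidate's start date arrives: Aug 8, 2025 + 24 days = Sep 1, 2025.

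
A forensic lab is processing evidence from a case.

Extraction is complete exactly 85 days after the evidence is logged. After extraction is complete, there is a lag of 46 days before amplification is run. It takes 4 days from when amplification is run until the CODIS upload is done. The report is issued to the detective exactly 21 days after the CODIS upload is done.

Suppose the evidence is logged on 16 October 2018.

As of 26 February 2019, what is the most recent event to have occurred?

Amplification is run

The evidence is logged: Oct 16, 2018.
Extraction is complete: Oct 16, 2018 + 85 days = Jan 9, 2019.
Amplification is run: Jan 9, 2019 + 46 days = Feb 24, 2019.
The CODIS upload is done: Feb 24, 2019 + 4 days = Feb 28, 2019.
The report is issued to the detective: Feb 28, 2019 + 21 days = Mar 21, 2019.
Feb 26, 2019 falls between when amplification is run (Feb 24, 2019) and when the CODIS upload is done (Feb 28, 2019).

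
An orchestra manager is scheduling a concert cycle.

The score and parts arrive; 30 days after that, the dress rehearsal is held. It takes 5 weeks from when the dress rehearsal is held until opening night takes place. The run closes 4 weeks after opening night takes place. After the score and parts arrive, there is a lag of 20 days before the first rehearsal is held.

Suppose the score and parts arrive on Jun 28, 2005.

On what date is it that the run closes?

The score and parts arrive: Jun 28, 2005.
The dress rehearsal is held: Jun 28, 2005 + 30 days = Jul 28, 2005.
Opening night takes place: Jul 28, 2005 + 5 weeks = Sep 1, 2005.
The run closes: Sep 1, 2005 + 4 weeks = Sep 29, 2005.

Sep 29, 2005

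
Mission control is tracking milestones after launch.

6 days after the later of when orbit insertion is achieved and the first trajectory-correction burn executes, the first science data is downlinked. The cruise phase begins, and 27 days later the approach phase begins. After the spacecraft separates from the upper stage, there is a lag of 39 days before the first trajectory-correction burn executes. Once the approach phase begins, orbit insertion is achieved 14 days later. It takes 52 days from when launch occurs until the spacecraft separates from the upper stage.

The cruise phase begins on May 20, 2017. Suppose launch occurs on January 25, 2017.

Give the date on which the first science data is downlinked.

The cruise phase begins: May 20, 2017.
The approach phase begins: May 20, 2017 + 27 days = Jun 16, 2017.
Orbit insertion is achieved: Jun 16, 2017 + 14 days = Jun 30, 2017.
Launch occurs: Jan 25, 2017.
The spacecraft separates from the upper stage: Jan 25, 2017 + 52 days = Mar 18, 2017.
The first trajectory-correction burn executes: Mar 18, 2017 + 39 days = Apr 26, 2017.
Both prerequisites met — orbit insertion is achieved (Jun 30, 2017), the first trajectory-correction burn executes (Apr 26, 2017); the later is Jun 30, 2017.
The first science data is downlinked: Jun 30, 2017 + 6 days = Jul 6, 2017.

July 6, 2017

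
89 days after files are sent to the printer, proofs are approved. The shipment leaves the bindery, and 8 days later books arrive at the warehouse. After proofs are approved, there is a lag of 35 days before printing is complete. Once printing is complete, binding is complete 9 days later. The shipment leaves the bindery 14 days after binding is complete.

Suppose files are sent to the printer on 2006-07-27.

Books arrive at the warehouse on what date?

Files are sent to the printer: Jul 27, 2006.
Proofs are approved: Jul 27, 2006 + 89 days = Oct 24, 2006.
Printing is complete: Oct 24, 2006 + 35 days = Nov 28, 2006.
Binding is complete: Nov 28, 2006 + 9 days = Dec 7, 2006.
The shipment leaves the bindery: Dec 7, 2006 + 14 days = Dec 21, 2006.
Books arrive at the warehouse: Dec 21, 2006 + 8 days = Dec 29, 2006.

2006-12-29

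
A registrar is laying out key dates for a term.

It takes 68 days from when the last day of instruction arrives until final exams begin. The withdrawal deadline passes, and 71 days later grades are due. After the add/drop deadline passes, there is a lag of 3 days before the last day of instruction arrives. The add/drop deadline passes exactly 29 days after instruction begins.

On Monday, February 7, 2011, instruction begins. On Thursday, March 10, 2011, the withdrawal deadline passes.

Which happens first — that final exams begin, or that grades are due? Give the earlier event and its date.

Final exams begin — Wednesday, May 18, 2011

Instruction begins: Feb 7, 2011.
The add/drop deadline passes: Feb 7, 2011 + 29 days = Mar 8, 2011.
The last day of instruction arrives: Mar 8, 2011 + 3 days = Mar 11, 2011.
Final exams begin: Mar 11, 2011 + 68 days = May 18, 2011.
The withdrawal deadline passes: Mar 10, 2011.
Grades are due: Mar 10, 2011 + 71 days = May 20, 2011.
Comparing: final exams begin on May 18, 2011 vs grades are due on May 20, 2011. Earlier: final exams begin.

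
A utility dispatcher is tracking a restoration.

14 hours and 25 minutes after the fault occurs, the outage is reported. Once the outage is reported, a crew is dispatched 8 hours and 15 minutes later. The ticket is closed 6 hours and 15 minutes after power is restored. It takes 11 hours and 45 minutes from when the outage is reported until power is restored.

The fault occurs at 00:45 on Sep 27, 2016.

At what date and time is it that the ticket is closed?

09:10 on Sep 28, 2016

The fault occurs: 00:45 Sep 27, 2016.
The outage is reported: 00:45 Sep 27, 2016 + 14h25m = 15:10 Sep 27, 2016.
Power is restored: 15:10 Sep 27, 2016 + 11h45m = 02:55 Sep 28, 2016.
The ticket is closed: 02:55 Sep 28, 2016 + 6h15m = 09:10 Sep 28, 2016.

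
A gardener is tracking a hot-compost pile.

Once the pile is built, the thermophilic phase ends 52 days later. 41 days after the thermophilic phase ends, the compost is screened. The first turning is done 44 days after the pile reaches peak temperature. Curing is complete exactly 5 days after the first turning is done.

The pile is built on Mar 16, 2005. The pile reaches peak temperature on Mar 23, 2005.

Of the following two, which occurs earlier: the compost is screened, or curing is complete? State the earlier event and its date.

Curing is complete — May 11, 2005

The pile is built: Mar 16, 2005.
The thermophilic phase ends: Mar 16, 2005 + 52 days = May 7, 2005.
The compost is screened: May 7, 2005 + 41 days = Jun 17, 2005.
The pile reaches peak temperature: Mar 23, 2005.
The first turning is done: Mar 23, 2005 + 44 days = May 6, 2005.
Curing is complete: May 6, 2005 + 5 days = May 11, 2005.
Comparing: the compost is screened on Jun 17, 2005 vs curing is complete on May 11, 2005. Earlier: curing is complete.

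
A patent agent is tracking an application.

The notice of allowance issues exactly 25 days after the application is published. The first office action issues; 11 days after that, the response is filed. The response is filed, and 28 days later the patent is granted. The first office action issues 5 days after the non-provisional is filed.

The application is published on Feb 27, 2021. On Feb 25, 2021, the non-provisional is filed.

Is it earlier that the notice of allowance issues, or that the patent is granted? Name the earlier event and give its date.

The application is published: Feb 27, 2021.
The notice of allowance issues: Feb 27, 2021 + 25 days = Mar 24, 2021.
The non-provisional is filed: Feb 25, 2021.
The first office action issues: Feb 25, 2021 + 5 days = Mar 2, 2021.
The response is filed: Mar 2, 2021 + 11 days = Mar 13, 2021.
The patent is granted: Mar 13, 2021 + 28 days = Apr 10, 2021.
Comparing: the notice of allowance issues on Mar 24, 2021 vs the patent is granted on Apr 10, 2021. Earlier: the notice of allowance issues.

The notice of allowance issues — Mar 24, 2021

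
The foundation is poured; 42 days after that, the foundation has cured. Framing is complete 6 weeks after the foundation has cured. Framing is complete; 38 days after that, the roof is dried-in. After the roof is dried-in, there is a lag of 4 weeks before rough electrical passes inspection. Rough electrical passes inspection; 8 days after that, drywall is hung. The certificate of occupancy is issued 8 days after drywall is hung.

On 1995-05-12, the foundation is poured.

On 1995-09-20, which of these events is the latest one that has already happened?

The foundation is poured: May 12, 1995.
The foundation has cured: May 12, 1995 + 42 days = Jun 23, 1995.
Framing is complete: Jun 23, 1995 + 6 weeks = Aug 4, 1995.
The roof is dried-in: Aug 4, 1995 + 38 days = Sep 11, 1995.
Rough electrical passes inspection: Sep 11, 1995 + 4 weeks = Oct 9, 1995.
Drywall is hung: Oct 9, 1995 + 8 days = Oct 17, 1995.
The certificate of occupancy is issued: Oct 17, 1995 + 8 days = Oct 25, 1995.
Sep 20, 1995 falls between when the roof is dried-in (Sep 11, 1995) and when rough electrical passes inspection (Oct 9, 1995).

The roof is dried-in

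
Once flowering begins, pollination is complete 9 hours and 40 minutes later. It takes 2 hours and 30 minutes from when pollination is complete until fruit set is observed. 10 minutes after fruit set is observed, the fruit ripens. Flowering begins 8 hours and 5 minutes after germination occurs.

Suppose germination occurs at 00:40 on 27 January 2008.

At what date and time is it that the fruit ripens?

21:05 on 27 January 2008

Germination occurs: 00:40 Jan 27, 2008.
Flowering begins: 00:40 Jan 27, 2008 + 8h05m = 08:45 Jan 27, 2008.
Pollination is complete: 08:45 Jan 27, 2008 + 9h40m = 18:25 Jan 27, 2008.
Fruit set is observed: 18:25 Jan 27, 2008 + 2h30m = 20:55 Jan 27, 2008.
The fruit ripens: 20:55 Jan 27, 2008 + 10m = 21:05 Jan 27, 2008.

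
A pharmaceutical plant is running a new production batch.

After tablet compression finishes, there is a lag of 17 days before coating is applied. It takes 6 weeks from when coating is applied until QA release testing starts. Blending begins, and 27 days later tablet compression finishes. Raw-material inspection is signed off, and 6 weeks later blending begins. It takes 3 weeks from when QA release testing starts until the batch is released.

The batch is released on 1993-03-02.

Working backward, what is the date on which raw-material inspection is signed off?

The batch is released: Mar 2, 1993.
QA release testing starts: Mar 2, 1993 − 3 weeks = Feb 9, 1993.
Coating is applied: Feb 9, 1993 − 6 weeks = Dec 29, 1992.
Tablet compression finishes: Dec 29, 1992 − 17 days = Dec 12, 1992.
Blending begins: Dec 12, 1992 − 27 days = Nov 15, 1992.
Raw-material inspection is signed off: Nov 15, 1992 − 6 weeks = Oct 4, 1992.

1992-10-04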